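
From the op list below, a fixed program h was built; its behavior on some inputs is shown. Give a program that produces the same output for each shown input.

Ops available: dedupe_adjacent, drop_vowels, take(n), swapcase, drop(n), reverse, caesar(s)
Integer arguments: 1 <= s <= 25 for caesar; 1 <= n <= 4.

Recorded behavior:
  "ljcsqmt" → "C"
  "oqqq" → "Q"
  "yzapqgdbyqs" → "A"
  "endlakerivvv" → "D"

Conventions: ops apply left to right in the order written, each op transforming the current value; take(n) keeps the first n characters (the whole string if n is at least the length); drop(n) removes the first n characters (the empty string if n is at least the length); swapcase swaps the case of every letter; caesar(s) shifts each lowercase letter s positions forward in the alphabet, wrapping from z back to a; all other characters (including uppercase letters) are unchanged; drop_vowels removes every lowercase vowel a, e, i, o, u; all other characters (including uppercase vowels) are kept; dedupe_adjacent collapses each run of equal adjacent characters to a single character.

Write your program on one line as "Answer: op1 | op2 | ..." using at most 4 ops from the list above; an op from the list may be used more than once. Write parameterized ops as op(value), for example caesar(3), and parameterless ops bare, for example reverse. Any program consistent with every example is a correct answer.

swapcase | take(3) | drop(2)

Check, running the answer program on each example:
  "ljcsqmt" -> "LJCSQMT" -> "LJC" -> "C"
  "oqqq" -> "OQQQ" -> "OQQ" -> "Q"
  "yzapqgdbyqs" -> "YZAPQGDBYQS" -> "YZA" -> "A"
  "endlakerivvv" -> "ENDLAKERIVVV" -> "END" -> "D"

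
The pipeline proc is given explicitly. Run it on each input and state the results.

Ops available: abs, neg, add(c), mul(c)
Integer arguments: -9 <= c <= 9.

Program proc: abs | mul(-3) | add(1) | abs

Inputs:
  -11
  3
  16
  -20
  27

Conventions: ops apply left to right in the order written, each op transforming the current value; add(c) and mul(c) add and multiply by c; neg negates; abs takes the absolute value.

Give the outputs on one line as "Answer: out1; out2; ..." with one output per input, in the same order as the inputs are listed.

Execution, op by op:
  -11 -> 11 -> -33 -> -32 -> 32
  3 -> 3 -> -9 -> -8 -> 8
  16 -> 16 -> -48 -> -47 -> 47
  -20 -> 20 -> -60 -> -59 -> 59
  27 -> 27 -> -81 -> -80 -> 80

32; 8; 47; 59; 80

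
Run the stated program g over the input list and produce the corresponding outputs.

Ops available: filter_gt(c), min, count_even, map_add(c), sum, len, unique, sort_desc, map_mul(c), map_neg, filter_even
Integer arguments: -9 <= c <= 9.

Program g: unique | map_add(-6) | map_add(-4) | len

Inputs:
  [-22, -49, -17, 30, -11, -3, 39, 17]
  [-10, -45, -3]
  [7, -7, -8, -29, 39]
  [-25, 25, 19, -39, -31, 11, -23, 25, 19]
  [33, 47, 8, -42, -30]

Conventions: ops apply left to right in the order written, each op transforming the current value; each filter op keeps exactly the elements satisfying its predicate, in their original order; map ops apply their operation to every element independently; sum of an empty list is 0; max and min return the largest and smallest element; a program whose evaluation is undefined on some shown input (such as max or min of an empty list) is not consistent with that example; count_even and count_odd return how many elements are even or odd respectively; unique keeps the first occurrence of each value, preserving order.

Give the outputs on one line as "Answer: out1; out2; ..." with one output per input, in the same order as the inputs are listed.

8; 3; 5; 7; 5

Execution, op by op:
  [-22, -49, -17, 30, -11, -3, 39, 17] -> [-22, -49, -17, 30, -11, -3, 39, 17] -> [-28, -55, -23, 24, -17, -9, 33, 11] -> [-32, -59, -27, 20, -21, -13, 29, 7] -> 8
  [-10, -45, -3] -> [-10, -45, -3] -> [-16, -51, -9] -> [-20, -55, -13] -> 3
  [7, -7, -8, -29, 39] -> [7, -7, -8, -29, 39] -> [1, -13, -14, -35, 33] -> [-3, -17, -18, -39, 29] -> 5
  [-25, 25, 19, -39, -31, 11, -23, 25, 19] -> [-25, 25, 19, -39, -31, 11, -23] -> [-31, 19, 13, -45, -37, 5, -29] -> [-35, 15, 9, -49, -41, 1, -33] -> 7
  [33, 47, 8, -42, -30] -> [33, 47, 8, -42, -30] -> [27, 41, 2, -48, -36] -> [23, 37, -2, -52, -40] -> 5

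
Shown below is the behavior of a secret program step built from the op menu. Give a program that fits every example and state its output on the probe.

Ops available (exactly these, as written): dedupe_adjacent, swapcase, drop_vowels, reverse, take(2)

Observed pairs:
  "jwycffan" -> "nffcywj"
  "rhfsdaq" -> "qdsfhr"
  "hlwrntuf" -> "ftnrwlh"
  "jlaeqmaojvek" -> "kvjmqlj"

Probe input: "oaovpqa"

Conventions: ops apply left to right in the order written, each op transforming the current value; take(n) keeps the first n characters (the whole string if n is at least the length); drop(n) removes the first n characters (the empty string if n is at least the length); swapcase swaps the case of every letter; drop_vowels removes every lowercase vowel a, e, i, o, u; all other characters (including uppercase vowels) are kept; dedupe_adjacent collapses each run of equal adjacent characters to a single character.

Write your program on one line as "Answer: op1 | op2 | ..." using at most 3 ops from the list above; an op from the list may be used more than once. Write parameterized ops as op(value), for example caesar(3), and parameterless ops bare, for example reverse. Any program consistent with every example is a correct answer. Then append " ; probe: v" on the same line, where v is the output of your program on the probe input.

drop_vowels | reverse ; probe: "qpv"

Check, running the answer program on each example:
  "jwycffan" -> "jwycffn" -> "nffcywj"
  "rhfsdaq" -> "rhfsdq" -> "qdsfhr"
  "hlwrntuf" -> "hlwrntf" -> "ftnrwlh"
  "jlaeqmaojvek" -> "jlqmjvk" -> "kvjmqlj"
  probe: "oaovpqa" -> "vpq" -> "qpv"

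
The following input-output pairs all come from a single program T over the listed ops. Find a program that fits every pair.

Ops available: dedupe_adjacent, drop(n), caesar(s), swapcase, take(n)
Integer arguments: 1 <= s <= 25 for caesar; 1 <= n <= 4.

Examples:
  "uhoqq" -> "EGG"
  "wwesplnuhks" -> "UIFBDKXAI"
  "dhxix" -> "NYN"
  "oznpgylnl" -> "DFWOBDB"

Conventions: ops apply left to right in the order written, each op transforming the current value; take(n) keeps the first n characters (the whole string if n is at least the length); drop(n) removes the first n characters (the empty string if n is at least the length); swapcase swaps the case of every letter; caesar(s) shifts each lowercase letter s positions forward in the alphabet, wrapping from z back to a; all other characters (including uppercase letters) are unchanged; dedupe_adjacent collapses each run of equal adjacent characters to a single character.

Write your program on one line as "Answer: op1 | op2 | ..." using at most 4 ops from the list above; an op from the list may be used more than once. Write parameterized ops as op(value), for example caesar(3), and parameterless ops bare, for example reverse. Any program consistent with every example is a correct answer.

caesar(17) | caesar(25) | drop(2) | swapcase

Check, running the answer program on each example:
  "uhoqq" -> "lyfhh" -> "kxegg" -> "egg" -> "EGG"
  "wwesplnuhks" -> "nnvjgcelybj" -> "mmuifbdkxai" -> "uifbdkxai" -> "UIFBDKXAI"
  "dhxix" -> "uyozo" -> "txnyn" -> "nyn" -> "NYN"
  "oznpgylnl" -> "fqegxpcec" -> "epdfwobdb" -> "dfwobdb" -> "DFWOBDB"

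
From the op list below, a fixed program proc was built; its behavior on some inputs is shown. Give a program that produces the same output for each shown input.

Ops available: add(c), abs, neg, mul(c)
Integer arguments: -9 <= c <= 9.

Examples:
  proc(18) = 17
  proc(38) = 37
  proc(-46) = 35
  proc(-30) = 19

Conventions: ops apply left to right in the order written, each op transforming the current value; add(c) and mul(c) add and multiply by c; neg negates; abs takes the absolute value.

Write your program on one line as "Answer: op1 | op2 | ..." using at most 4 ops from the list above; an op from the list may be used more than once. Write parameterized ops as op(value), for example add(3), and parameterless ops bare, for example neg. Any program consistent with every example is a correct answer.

add(5) | abs | add(-6)

Check, running the answer program on each example:
  18 -> 23 -> 23 -> 17
  38 -> 43 -> 43 -> 37
  -46 -> -41 -> 41 -> 35
  -30 -> -25 -> 25 -> 19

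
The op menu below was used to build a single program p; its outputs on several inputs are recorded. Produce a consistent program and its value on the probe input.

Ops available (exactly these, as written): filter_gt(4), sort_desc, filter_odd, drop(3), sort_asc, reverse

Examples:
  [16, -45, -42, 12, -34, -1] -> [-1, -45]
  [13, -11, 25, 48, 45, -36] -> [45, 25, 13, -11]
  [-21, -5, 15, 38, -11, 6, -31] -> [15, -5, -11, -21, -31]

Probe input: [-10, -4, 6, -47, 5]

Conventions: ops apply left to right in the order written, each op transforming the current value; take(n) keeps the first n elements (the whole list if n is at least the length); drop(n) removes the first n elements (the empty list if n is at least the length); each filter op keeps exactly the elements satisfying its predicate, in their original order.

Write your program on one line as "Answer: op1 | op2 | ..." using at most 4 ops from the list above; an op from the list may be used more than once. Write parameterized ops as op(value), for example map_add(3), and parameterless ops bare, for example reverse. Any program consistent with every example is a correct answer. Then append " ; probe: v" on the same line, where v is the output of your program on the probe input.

filter_odd | sort_asc | sort_desc ; probe: [5, -47]

Check, running the answer program on each example:
  [16, -45, -42, 12, -34, -1] -> [-45, -1] -> [-45, -1] -> [-1, -45]
  [13, -11, 25, 48, 45, -36] -> [13, -11, 25, 45] -> [-11, 13, 25, 45] -> [45, 25, 13, -11]
  [-21, -5, 15, 38, -11, 6, -31] -> [-21, -5, 15, -11, -31] -> [-31, -21, -11, -5, 15] -> [15, -5, -11, -21, -31]
  probe: [-10, -4, 6, -47, 5] -> [-47, 5] -> [-47, 5] -> [5, -47]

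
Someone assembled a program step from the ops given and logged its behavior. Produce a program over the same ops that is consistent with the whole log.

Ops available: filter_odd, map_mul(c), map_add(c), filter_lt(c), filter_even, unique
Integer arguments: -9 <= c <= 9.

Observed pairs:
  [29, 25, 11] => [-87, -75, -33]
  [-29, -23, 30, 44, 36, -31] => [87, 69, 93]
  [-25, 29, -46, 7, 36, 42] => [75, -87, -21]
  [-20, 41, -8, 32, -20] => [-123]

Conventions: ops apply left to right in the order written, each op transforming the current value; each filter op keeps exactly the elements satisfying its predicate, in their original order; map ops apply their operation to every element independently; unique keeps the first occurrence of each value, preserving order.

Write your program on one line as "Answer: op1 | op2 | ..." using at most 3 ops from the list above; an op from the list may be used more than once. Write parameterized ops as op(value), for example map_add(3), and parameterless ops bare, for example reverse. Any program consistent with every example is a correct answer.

unique | map_mul(-3) | filter_odd

Check, running the answer program on each example:
  [29, 25, 11] -> [29, 25, 11] -> [-87, -75, -33] -> [-87, -75, -33]
  [-29, -23, 30, 44, 36, -31] -> [-29, -23, 30, 44, 36, -31] -> [87, 69, -90, -132, -108, 93] -> [87, 69, 93]
  [-25, 29, -46, 7, 36, 42] -> [-25, 29, -46, 7, 36, 42] -> [75, -87, 138, -21, -108, -126] -> [75, -87, -21]
  [-20, 41, -8, 32, -20] -> [-20, 41, -8, 32] -> [60, -123, 24, -96] -> [-123]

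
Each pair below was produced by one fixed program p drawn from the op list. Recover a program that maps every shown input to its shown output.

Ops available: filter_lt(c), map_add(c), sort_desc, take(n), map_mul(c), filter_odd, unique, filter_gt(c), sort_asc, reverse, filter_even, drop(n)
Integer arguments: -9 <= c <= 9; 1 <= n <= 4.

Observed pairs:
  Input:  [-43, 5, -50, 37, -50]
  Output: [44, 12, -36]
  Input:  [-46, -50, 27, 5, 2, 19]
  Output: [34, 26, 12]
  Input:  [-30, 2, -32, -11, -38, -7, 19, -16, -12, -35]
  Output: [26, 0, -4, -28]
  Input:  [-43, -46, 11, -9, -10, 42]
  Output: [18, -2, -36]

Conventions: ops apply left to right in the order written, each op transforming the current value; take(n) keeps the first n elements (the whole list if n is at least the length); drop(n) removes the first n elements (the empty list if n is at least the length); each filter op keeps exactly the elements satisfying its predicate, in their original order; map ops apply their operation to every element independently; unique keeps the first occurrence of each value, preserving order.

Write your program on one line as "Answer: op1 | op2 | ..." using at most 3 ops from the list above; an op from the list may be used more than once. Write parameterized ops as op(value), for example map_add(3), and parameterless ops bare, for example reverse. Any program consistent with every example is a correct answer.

sort_desc | map_add(7) | filter_even

Check, running the answer program on each example:
  [-43, 5, -50, 37, -50] -> [37, 5, -43, -50, -50] -> [44, 12, -36, -43, -43] -> [44, 12, -36]
  [-46, -50, 27, 5, 2, 19] -> [27, 19, 5, 2, -46, -50] -> [34, 26, 12, 9, -39, -43] -> [34, 26, 12]
  [-30, 2, -32, -11, -38, -7, 19, -16, -12, -35] -> [19, 2, -7, -11, -12, -16, -30, -32, -35, -38] -> [26, 9, 0, -4, -5, -9, -23, -25, -28, -31] -> [26, 0, -4, -28]
  [-43, -46, 11, -9, -10, 42] -> [42, 11, -9, -10, -43, -46] -> [49, 18, -2, -3, -36, -39] -> [18, -2, -36]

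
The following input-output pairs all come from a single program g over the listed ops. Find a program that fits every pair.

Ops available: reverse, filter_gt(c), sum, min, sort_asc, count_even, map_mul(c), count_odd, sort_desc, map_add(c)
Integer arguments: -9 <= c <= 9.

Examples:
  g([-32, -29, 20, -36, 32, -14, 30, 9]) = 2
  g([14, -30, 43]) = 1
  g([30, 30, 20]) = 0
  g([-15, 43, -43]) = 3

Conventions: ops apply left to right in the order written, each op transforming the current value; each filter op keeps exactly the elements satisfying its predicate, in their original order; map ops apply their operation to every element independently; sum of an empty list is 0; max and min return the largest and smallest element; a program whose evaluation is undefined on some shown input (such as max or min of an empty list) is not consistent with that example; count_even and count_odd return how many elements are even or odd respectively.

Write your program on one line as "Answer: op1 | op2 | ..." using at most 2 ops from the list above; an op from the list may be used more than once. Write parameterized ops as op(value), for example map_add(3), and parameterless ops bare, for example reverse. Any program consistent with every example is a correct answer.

map_add(7) | count_even

Check, running the answer program on each example:
  [-32, -29, 20, -36, 32, -14, 30, 9] -> [-25, -22, 27, -29, 39, -7, 37, 16] -> 2
  [14, -30, 43] -> [21, -23, 50] -> 1
  [30, 30, 20] -> [37, 37, 27] -> 0
  [-15, 43, -43] -> [-8, 50, -36] -> 3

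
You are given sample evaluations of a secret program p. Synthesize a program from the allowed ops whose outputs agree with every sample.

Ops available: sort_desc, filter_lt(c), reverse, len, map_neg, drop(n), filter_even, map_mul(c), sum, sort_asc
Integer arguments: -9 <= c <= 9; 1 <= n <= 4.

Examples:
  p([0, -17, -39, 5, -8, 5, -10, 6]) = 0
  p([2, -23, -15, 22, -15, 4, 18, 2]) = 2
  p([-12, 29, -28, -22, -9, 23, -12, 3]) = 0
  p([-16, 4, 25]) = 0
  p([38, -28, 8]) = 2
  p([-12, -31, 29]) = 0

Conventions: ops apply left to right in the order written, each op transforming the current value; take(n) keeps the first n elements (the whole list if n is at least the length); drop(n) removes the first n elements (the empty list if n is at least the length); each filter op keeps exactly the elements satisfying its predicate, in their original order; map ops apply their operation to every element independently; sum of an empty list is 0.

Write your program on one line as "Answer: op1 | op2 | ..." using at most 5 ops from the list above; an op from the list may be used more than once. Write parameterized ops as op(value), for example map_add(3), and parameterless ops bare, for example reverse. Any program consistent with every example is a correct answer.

filter_even | reverse | map_neg | filter_lt(-6) | len

Check, running the answer program on each example:
  [0, -17, -39, 5, -8, 5, -10, 6] -> [0, -8, -10, 6] -> [6, -10, -8, 0] -> [-6, 10, 8, 0] -> [] -> 0
  [2, -23, -15, 22, -15, 4, 18, 2] -> [2, 22, 4, 18, 2] -> [2, 18, 4, 22, 2] -> [-2, -18, -4, -22, -2] -> [-18, -22] -> 2
  [-12, 29, -28, -22, -9, 23, -12, 3] -> [-12, -28, -22, -12] -> [-12, -22, -28, -12] -> [12, 22, 28, 12] -> [] -> 0
  [-16, 4, 25] -> [-16, 4] -> [4, -16] -> [-4, 16] -> [] -> 0
  [38, -28, 8] -> [38, -28, 8] -> [8, -28, 38] -> [-8, 28, -38] -> [-8, -38] -> 2
  [-12, -31, 29] -> [-12] -> [-12] -> [12] -> [] -> 0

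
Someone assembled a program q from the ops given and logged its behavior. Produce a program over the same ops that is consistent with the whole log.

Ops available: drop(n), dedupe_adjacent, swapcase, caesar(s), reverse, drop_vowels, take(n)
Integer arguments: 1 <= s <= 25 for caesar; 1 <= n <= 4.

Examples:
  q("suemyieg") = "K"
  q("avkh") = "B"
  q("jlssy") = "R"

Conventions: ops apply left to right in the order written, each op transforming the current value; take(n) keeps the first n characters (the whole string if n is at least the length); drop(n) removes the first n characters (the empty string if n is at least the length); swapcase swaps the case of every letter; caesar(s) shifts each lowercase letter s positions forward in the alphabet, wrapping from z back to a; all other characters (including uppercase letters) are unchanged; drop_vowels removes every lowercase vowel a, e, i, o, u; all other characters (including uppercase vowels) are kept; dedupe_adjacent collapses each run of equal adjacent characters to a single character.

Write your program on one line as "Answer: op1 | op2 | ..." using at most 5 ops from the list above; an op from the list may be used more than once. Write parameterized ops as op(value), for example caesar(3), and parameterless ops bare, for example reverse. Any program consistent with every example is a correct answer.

drop(1) | caesar(6) | drop_vowels | swapcase | take(1)

Check, running the answer program on each example:
  "suemyieg" -> "uemyieg" -> "akseokm" -> "kskm" -> "KSKM" -> "K"
  "avkh" -> "vkh" -> "bqn" -> "bqn" -> "BQN" -> "B"
  "jlssy" -> "lssy" -> "ryye" -> "ryy" -> "RYY" -> "R"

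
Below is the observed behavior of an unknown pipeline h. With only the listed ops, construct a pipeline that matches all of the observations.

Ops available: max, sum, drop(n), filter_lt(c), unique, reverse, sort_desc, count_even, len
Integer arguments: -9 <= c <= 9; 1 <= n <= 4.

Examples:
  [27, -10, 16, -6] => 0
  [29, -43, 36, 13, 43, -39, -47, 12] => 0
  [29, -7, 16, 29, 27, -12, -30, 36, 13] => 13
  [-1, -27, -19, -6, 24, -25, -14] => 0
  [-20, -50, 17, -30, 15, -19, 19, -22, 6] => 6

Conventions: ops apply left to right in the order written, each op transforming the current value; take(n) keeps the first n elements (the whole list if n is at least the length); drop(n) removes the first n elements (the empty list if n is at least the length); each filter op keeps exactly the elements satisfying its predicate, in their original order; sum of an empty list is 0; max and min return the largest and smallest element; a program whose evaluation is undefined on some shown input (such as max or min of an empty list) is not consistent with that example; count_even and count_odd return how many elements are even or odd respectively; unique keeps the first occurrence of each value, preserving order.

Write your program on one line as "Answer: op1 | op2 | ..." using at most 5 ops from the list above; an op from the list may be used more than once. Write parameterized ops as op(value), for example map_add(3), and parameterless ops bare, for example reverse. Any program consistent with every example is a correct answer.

drop(1) | drop(3) | drop(4) | sum

Check, running the answer program on each example:
  [27, -10, 16, -6] -> [-10, 16, -6] -> [] -> [] -> 0
  [29, -43, 36, 13, 43, -39, -47, 12] -> [-43, 36, 13, 43, -39, -47, 12] -> [43, -39, -47, 12] -> [] -> 0
  [29, -7, 16, 29, 27, -12, -30, 36, 13] -> [-7, 16, 29, 27, -12, -30, 36, 13] -> [27, -12, -30, 36, 13] -> [13] -> 13
  [-1, -27, -19, -6, 24, -25, -14] -> [-27, -19, -6, 24, -25, -14] -> [24, -25, -14] -> [] -> 0
  [-20, -50, 17, -30, 15, -19, 19, -22, 6] -> [-50, 17, -30, 15, -19, 19, -22, 6] -> [15, -19, 19, -22, 6] -> [6] -> 6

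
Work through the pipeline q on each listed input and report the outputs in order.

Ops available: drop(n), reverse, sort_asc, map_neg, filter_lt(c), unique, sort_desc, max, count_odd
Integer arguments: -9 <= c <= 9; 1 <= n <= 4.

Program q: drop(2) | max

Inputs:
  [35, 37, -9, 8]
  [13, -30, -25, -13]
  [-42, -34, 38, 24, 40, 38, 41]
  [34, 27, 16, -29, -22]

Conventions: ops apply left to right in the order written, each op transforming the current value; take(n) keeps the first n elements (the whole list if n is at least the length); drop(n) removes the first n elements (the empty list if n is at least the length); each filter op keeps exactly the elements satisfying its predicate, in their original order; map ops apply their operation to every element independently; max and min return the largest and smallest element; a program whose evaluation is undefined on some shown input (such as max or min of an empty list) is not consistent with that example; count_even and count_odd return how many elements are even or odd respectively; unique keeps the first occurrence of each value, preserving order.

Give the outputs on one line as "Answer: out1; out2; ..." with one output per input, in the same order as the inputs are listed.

Execution, op by op:
  [35, 37, -9, 8] -> [-9, 8] -> 8
  [13, -30, -25, -13] -> [-25, -13] -> -13
  [-42, -34, 38, 24, 40, 38, 41] -> [38, 24, 40, 38, 41] -> 41
  [34, 27, 16, -29, -22] -> [16, -29, -22] -> 16

8; -13; 41; 16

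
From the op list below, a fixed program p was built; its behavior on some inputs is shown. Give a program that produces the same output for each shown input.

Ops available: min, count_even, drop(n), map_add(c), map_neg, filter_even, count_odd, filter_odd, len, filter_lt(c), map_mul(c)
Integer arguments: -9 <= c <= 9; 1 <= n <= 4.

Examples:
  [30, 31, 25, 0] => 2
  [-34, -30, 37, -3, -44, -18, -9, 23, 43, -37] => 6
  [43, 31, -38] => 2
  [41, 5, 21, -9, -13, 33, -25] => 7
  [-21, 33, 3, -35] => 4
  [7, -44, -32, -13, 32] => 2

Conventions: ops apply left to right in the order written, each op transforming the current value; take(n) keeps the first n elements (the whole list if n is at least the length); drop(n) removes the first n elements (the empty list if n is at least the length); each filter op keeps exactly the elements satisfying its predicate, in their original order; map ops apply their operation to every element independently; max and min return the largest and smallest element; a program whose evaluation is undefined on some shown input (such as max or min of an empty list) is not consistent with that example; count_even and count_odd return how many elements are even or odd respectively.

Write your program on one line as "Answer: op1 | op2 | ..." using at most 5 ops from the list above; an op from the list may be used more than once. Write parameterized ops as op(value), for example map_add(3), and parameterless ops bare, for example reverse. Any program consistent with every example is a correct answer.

map_neg | map_add(1) | map_neg | count_even

Check, running the answer program on each example:
  [30, 31, 25, 0] -> [-30, -31, -25, 0] -> [-29, -30, -24, 1] -> [29, 30, 24, -1] -> 2
  [-34, -30, 37, -3, -44, -18, -9, 23, 43, -37] -> [34, 30, -37, 3, 44, 18, 9, -23, -43, 37] -> [35, 31, -36, 4, 45, 19, 10, -22, -42, 38] -> [-35, -31, 36, -4, -45, -19, -10, 22, 42, -38] -> 6
  [43, 31, -38] -> [-43, -31, 38] -> [-42, -30, 39] -> [42, 30, -39] -> 2
  [41, 5, 21, -9, -13, 33, -25] -> [-41, -5, -21, 9, 13, -33, 25] -> [-40, -4, -20, 10, 14, -32, 26] -> [40, 4, 20, -10, -14, 32, -26] -> 7
  [-21, 33, 3, -35] -> [21, -33, -3, 35] -> [22, -32, -2, 36] -> [-22, 32, 2, -36] -> 4
  [7, -44, -32, -13, 32] -> [-7, 44, 32, 13, -32] -> [-6, 45, 33, 14, -31] -> [6, -45, -33, -14, 31] -> 2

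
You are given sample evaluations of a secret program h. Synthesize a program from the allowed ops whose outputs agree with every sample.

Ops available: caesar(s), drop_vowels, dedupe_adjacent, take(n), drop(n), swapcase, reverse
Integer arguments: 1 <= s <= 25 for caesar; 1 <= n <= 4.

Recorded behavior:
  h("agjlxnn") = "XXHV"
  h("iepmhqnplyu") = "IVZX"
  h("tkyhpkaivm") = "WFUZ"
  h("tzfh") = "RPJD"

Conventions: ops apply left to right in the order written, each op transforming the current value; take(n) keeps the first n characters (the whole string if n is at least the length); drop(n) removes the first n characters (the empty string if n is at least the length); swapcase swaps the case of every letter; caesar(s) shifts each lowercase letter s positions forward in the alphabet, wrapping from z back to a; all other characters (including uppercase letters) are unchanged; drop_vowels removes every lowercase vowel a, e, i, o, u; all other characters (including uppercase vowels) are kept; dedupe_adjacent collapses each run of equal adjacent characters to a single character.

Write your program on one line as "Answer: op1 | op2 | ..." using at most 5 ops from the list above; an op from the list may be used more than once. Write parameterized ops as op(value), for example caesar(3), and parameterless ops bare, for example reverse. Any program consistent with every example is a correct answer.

reverse | drop_vowels | caesar(10) | take(4) | swapcase

Check, running the answer program on each example:
  "agjlxnn" -> "nnxljga" -> "nnxljg" -> "xxhvtq" -> "xxhv" -> "XXHV"
  "iepmhqnplyu" -> "uylpnqhmpei" -> "ylpnqhmp" -> "ivzxarwz" -> "ivzx" -> "IVZX"
  "tkyhpkaivm" -> "mviakphykt" -> "mvkphykt" -> "wfuzriud" -> "wfuz" -> "WFUZ"
  "tzfh" -> "hfzt" -> "hfzt" -> "rpjd" -> "rpjd" -> "RPJD"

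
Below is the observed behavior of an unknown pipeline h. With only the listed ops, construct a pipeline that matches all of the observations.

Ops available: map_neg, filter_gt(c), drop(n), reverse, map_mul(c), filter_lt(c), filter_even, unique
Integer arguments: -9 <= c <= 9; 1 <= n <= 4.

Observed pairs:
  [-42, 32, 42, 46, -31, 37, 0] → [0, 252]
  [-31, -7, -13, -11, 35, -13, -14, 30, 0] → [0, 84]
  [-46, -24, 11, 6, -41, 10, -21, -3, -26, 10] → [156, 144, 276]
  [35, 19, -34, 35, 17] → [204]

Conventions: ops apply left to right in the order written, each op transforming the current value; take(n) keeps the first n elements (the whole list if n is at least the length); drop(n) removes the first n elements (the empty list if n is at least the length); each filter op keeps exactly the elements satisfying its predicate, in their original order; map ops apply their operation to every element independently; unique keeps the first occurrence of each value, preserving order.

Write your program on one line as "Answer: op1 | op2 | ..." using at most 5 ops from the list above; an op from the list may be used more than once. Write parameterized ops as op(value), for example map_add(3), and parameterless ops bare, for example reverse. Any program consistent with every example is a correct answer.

reverse | filter_lt(1) | filter_even | map_mul(-6)

Check, running the answer program on each example:
  [-42, 32, 42, 46, -31, 37, 0] -> [0, 37, -31, 46, 42, 32, -42] -> [0, -31, -42] -> [0, -42] -> [0, 252]
  [-31, -7, -13, -11, 35, -13, -14, 30, 0] -> [0, 30, -14, -13, 35, -11, -13, -7, -31] -> [0, -14, -13, -11, -13, -7, -31] -> [0, -14] -> [0, 84]
  [-46, -24, 11, 6, -41, 10, -21, -3, -26, 10] -> [10, -26, -3, -21, 10, -41, 6, 11, -24, -46] -> [-26, -3, -21, -41, -24, -46] -> [-26, -24, -46] -> [156, 144, 276]
  [35, 19, -34, 35, 17] -> [17, 35, -34, 19, 35] -> [-34] -> [-34] -> [204]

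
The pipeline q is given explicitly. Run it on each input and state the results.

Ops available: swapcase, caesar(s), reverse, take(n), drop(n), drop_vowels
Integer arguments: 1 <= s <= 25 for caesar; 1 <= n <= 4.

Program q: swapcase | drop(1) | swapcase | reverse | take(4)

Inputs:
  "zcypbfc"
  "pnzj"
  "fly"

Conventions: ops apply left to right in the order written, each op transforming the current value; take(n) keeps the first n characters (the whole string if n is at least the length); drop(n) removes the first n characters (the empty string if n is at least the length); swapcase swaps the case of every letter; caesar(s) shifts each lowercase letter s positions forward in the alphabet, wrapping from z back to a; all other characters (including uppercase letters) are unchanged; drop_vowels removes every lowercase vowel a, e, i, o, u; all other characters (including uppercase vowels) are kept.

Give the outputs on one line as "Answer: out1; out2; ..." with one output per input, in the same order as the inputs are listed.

Execution, op by op:
  "zcypbfc" -> "ZCYPBFC" -> "CYPBFC" -> "cypbfc" -> "cfbpyc" -> "cfbp"
  "pnzj" -> "PNZJ" -> "NZJ" -> "nzj" -> "jzn" -> "jzn"
  "fly" -> "FLY" -> "LY" -> "ly" -> "yl" -> "yl"

"cfbp"; "jzn"; "yl"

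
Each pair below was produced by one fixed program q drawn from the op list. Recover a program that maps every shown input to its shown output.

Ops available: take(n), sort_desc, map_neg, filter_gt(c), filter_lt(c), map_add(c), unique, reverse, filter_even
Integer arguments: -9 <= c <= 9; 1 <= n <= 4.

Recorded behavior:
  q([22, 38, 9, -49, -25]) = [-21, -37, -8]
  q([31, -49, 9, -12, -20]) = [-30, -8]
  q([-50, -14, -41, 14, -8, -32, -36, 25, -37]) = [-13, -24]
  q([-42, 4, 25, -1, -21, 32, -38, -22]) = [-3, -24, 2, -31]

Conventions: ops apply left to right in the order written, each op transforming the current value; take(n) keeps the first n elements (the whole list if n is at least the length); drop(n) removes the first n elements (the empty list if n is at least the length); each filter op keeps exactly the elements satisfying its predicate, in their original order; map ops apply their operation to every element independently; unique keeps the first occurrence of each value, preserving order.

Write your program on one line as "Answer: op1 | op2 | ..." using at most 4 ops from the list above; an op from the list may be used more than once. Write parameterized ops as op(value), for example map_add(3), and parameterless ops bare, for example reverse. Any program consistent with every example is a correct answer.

map_add(-1) | filter_gt(-8) | map_neg

Check, running the answer program on each example:
  [22, 38, 9, -49, -25] -> [21, 37, 8, -50, -26] -> [21, 37, 8] -> [-21, -37, -8]
  [31, -49, 9, -12, -20] -> [30, -50, 8, -13, -21] -> [30, 8] -> [-30, -8]
  [-50, -14, -41, 14, -8, -32, -36, 25, -37] -> [-51, -15, -42, 13, -9, -33, -37, 24, -38] -> [13, 24] -> [-13, -24]
  [-42, 4, 25, -1, -21, 32, -38, -22] -> [-43, 3, 24, -2, -22, 31, -39, -23] -> [3, 24, -2, 31] -> [-3, -24, 2, -31]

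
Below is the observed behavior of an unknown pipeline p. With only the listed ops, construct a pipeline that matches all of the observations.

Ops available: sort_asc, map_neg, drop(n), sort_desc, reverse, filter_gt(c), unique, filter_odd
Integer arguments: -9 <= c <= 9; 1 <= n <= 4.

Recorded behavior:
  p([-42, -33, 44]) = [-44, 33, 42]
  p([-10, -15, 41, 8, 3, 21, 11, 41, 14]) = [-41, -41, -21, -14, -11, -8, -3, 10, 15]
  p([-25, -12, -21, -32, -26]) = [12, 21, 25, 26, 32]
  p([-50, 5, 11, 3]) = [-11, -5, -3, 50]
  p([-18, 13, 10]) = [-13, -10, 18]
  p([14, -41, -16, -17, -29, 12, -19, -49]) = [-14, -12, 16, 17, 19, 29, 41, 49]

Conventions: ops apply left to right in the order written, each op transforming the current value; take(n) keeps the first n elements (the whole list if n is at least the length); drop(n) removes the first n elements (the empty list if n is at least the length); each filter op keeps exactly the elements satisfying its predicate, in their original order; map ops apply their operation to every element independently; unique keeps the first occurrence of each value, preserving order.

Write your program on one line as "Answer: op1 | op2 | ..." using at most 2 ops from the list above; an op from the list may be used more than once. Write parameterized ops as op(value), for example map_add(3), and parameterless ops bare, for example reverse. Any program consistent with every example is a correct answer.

map_neg | sort_asc

Check, running the answer program on each example:
  [-42, -33, 44] -> [42, 33, -44] -> [-44, 33, 42]
  [-10, -15, 41, 8, 3, 21, 11, 41, 14] -> [10, 15, -41, -8, -3, -21, -11, -41, -14] -> [-41, -41, -21, -14, -11, -8, -3, 10, 15]
  [-25, -12, -21, -32, -26] -> [25, 12, 21, 32, 26] -> [12, 21, 25, 26, 32]
  [-50, 5, 11, 3] -> [50, -5, -11, -3] -> [-11, -5, -3, 50]
  [-18, 13, 10] -> [18, -13, -10] -> [-13, -10, 18]
  [14, -41, -16, -17, -29, 12, -19, -49] -> [-14, 41, 16, 17, 29, -12, 19, 49] -> [-14, -12, 16, 17, 19, 29, 41, 49]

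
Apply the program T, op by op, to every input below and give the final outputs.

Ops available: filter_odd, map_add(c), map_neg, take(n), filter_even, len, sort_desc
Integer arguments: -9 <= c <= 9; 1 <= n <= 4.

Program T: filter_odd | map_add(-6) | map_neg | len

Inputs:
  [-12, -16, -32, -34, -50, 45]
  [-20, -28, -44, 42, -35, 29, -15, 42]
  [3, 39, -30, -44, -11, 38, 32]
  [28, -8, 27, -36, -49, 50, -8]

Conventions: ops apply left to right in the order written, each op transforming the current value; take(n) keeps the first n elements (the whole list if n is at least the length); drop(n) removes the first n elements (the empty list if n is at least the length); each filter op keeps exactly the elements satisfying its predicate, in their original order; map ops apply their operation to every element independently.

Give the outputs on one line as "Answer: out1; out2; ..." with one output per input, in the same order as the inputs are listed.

Execution, op by op:
  [-12, -16, -32, -34, -50, 45] -> [45] -> [39] -> [-39] -> 1
  [-20, -28, -44, 42, -35, 29, -15, 42] -> [-35, 29, -15] -> [-41, 23, -21] -> [41, -23, 21] -> 3
  [3, 39, -30, -44, -11, 38, 32] -> [3, 39, -11] -> [-3, 33, -17] -> [3, -33, 17] -> 3
  [28, -8, 27, -36, -49, 50, -8] -> [27, -49] -> [21, -55] -> [-21, 55] -> 2

1; 3; 3; 2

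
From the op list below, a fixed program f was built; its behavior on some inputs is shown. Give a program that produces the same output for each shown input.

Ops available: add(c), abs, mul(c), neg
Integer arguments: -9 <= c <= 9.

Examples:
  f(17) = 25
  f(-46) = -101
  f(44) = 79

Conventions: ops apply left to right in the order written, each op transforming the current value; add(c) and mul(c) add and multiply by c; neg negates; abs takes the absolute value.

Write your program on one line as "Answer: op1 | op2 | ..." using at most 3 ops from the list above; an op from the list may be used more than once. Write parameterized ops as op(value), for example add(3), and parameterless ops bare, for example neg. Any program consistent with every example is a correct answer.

mul(-2) | add(9) | neg

Check, running the answer program on each example:
  17 -> -34 -> -25 -> 25
  -46 -> 92 -> 101 -> -101
  44 -> -88 -> -79 -> 79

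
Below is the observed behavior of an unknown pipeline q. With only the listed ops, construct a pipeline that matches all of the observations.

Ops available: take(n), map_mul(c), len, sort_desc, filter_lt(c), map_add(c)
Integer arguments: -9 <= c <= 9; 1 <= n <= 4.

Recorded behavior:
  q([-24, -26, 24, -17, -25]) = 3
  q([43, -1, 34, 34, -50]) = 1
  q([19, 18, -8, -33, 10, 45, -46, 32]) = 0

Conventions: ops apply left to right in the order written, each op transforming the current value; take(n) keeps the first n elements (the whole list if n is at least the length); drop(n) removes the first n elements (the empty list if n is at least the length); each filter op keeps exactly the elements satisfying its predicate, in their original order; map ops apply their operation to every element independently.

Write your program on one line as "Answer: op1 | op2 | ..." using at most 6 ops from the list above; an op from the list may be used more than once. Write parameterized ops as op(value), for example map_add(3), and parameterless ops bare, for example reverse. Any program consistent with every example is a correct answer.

map_mul(3) | sort_desc | take(4) | filter_lt(1) | len

Check, running the answer program on each example:
  [-24, -26, 24, -17, -25] -> [-72, -78, 72, -51, -75] -> [72, -51, -72, -75, -78] -> [72, -51, -72, -75] -> [-51, -72, -75] -> 3
  [43, -1, 34, 34, -50] -> [129, -3, 102, 102, -150] -> [129, 102, 102, -3, -150] -> [129, 102, 102, -3] -> [-3] -> 1
  [19, 18, -8, -33, 10, 45, -46, 32] -> [57, 54, -24, -99, 30, 135, -138, 96] -> [135, 96, 57, 54, 30, -24, -99, -138] -> [135, 96, 57, 54] -> [] -> 0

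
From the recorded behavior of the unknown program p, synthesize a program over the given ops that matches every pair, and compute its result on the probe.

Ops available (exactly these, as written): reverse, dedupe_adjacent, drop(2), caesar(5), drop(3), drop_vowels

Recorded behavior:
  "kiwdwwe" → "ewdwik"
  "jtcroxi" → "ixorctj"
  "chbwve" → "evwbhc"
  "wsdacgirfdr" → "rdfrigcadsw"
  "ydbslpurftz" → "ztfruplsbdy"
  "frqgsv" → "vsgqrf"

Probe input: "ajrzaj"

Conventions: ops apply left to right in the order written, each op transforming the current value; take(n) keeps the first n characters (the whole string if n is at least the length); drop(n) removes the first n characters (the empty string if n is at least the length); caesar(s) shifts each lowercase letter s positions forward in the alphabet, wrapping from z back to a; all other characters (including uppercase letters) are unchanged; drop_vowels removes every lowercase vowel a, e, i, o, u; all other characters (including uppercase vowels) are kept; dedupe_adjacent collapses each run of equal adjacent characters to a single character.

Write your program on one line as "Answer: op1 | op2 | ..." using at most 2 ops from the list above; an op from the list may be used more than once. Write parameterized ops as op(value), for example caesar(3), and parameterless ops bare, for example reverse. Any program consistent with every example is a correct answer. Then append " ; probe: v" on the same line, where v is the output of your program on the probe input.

dedupe_adjacent | reverse ; probe: "jazrja"

Check, running the answer program on each example:
  "kiwdwwe" -> "kiwdwe" -> "ewdwik"
  "jtcroxi" -> "jtcroxi" -> "ixorctj"
  "chbwve" -> "chbwve" -> "evwbhc"
  "wsdacgirfdr" -> "wsdacgirfdr" -> "rdfrigcadsw"
  "ydbslpurftz" -> "ydbslpurftz" -> "ztfruplsbdy"
  "frqgsv" -> "frqgsv" -> "vsgqrf"
  probe: "ajrzaj" -> "ajrzaj" -> "jazrja"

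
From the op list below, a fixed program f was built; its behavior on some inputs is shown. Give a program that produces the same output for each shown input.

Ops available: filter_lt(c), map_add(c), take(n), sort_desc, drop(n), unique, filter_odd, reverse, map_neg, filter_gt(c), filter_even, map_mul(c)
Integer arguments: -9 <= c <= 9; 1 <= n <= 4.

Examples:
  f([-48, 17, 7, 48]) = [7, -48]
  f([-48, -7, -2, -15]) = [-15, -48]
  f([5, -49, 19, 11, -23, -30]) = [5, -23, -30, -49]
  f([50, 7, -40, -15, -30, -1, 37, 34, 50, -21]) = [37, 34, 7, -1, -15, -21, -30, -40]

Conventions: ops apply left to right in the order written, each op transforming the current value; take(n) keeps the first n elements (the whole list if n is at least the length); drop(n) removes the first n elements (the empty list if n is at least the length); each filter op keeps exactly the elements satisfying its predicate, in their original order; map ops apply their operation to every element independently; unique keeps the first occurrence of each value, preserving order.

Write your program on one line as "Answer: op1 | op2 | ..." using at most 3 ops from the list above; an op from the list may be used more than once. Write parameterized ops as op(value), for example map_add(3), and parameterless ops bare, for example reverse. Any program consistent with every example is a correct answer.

reverse | sort_desc | drop(2)

Check, running the answer program on each example:
  [-48, 17, 7, 48] -> [48, 7, 17, -48] -> [48, 17, 7, -48] -> [7, -48]
  [-48, -7, -2, -15] -> [-15, -2, -7, -48] -> [-2, -7, -15, -48] -> [-15, -48]
  [5, -49, 19, 11, -23, -30] -> [-30, -23, 11, 19, -49, 5] -> [19, 11, 5, -23, -30, -49] -> [5, -23, -30, -49]
  [50, 7, -40, -15, -30, -1, 37, 34, 50, -21] -> [-21, 50, 34, 37, -1, -30, -15, -40, 7, 50] -> [50, 50, 37, 34, 7, -1, -15, -21, -30, -40] -> [37, 34, 7, -1, -15, -21, -30, -40]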